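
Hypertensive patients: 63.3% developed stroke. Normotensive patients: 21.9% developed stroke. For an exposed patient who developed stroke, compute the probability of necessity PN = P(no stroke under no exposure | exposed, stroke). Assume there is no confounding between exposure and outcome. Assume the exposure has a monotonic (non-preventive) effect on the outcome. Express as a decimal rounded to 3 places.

PN ≈ 0.654

p₁ = 0.633, p₀ = 0.219.
Under exogeneity and monotonicity, PN = (p₁ − p₀) / p₁.
PN = (0.633 − 0.219) / 0.633 = 0.414 / 0.633 ≈ 0.6540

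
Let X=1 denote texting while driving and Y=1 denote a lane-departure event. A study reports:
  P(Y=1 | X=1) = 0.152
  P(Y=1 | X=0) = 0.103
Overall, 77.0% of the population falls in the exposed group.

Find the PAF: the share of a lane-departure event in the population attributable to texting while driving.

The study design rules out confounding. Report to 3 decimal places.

Let p₁ = 0.152, p₀ = 0.103.
Overall risk P(Y=1) = π·p₁ + (1−π)·p₀ = 0.77×0.152 + 0.23×0.103 = 0.14073.
Under exogeneity, PAF = [P(Y=1) − p₀] / P(Y=1).
PAF = (0.14073 − 0.103) / 0.14073 ≈ 0.2681

PAF ≈ 0.268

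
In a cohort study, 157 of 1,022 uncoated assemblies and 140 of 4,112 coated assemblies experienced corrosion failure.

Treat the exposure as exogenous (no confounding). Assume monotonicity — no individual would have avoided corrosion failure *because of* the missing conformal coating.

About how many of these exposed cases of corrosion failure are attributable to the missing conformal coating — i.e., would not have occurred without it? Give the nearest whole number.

about 122 cases

p₁ = P(outcome | exposed) = 157/1022 = 0.15362
p₀ = P(outcome | unexposed) = 140/4112 = 0.034047
PN = (p₁ − p₀)/p₁ = (0.15362 − 0.034047) / 0.15362 ≈ 0.77837.
Attributable cases ≈ PN × (exposed cases) = 0.77837 × 157 ≈ 122.20.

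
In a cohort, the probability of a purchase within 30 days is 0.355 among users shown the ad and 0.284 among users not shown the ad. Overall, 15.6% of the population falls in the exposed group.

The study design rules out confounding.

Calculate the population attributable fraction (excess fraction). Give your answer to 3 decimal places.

Let p₁ = 0.355, p₀ = 0.284.
Overall risk P(Y=1) = π·p₁ + (1−π)·p₀ = 0.156×0.355 + 0.844×0.284 = 0.29508.
Under exogeneity, PAF = [P(Y=1) − p₀] / P(Y=1).
PAF = (0.29508 − 0.284) / 0.29508 ≈ 0.0375

PAF ≈ 0.038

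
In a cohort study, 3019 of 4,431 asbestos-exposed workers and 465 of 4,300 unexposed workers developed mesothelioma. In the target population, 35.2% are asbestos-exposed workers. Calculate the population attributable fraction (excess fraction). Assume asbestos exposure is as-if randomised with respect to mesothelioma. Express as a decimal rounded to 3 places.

PAF ≈ 0.651

p₁ = P(outcome | exposed) = 3019/4431 = 0.68134
p₀ = P(outcome | unexposed) = 465/4300 = 0.10814
Overall risk P(Y=1) = π·p₁ + (1−π)·p₀ = 0.352×0.68134 + 0.648×0.10814 = 0.3099.
Under exogeneity, PAF = [P(Y=1) − p₀] / P(Y=1).
PAF = (0.3099 − 0.10814) / 0.3099 ≈ 0.6511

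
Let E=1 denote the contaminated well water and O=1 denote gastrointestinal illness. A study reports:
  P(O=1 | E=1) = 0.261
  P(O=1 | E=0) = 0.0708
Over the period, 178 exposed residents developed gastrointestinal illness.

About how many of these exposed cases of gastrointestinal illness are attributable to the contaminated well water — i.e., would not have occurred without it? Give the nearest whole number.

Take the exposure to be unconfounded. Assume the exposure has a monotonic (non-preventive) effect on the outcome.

Let p₁ = 0.261, p₀ = 0.0708.
PN = (p₁ − p₀)/p₁ = (0.261 − 0.0708) / 0.261 ≈ 0.72874.
Attributable cases ≈ PN × (exposed cases) = 0.72874 × 178 ≈ 129.71.

about 130 cases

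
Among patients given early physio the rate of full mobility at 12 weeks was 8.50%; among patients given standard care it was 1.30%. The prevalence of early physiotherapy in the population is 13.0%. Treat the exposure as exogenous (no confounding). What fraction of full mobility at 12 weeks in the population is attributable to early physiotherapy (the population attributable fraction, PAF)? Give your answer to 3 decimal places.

PAF ≈ 0.419

p₁ = 0.085, p₀ = 0.013.
Overall risk P(Y=1) = π·p₁ + (1−π)·p₀ = 0.13×0.085 + 0.87×0.013 = 0.02236.
Under exogeneity, PAF = [P(Y=1) − p₀] / P(Y=1).
PAF = (0.02236 − 0.013) / 0.02236 ≈ 0.4186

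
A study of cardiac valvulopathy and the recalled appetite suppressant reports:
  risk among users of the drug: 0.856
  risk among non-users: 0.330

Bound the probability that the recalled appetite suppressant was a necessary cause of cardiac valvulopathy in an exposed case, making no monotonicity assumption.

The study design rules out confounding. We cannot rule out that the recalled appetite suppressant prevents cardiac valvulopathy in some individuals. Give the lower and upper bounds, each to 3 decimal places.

0.614 ≤ PN ≤ 0.783

Let p₁ = 0.856, p₀ = 0.33.
Under exogeneity alone the bounds on PN are max{0,(p₁−p₀)/p₁} ≤ PN ≤ min{1,(1−p₀)/p₁}.
  lower = (p₁ − p₀)/p₁ = 0.526 / 0.856 ≈ 0.6145
  upper = min{1, (1 − p₀)/p₁} = 0.67 / 0.856 ≈ 0.7827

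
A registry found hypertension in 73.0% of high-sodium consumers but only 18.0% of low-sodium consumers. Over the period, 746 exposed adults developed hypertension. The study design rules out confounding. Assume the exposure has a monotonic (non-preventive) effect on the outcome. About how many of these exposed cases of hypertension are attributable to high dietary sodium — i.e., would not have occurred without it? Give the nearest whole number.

about 562 cases

p₁ = 0.73, p₀ = 0.18.
PN = (p₁ − p₀)/p₁ = (0.73 − 0.18) / 0.73 ≈ 0.75342.
Attributable cases ≈ PN × (exposed cases) = 0.75342 × 746 ≈ 562.05.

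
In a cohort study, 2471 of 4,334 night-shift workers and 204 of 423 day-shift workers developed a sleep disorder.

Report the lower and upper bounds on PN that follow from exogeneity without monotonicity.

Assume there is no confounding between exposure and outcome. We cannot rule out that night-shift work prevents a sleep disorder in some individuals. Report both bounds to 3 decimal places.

0.154 ≤ PN ≤ 0.908

p₁ = P(outcome | exposed) = 2471/4334 = 0.57014
p₀ = P(outcome | unexposed) = 204/423 = 0.48227
Under exogeneity alone the bounds on PN are max{0,(p₁−p₀)/p₁} ≤ PN ≤ min{1,(1−p₀)/p₁}.
  lower = (p₁ − p₀)/p₁ = 0.087874 / 0.57014 ≈ 0.1541
  upper = min{1, (1 − p₀)/p₁} = 0.51773 / 0.57014 ≈ 0.9081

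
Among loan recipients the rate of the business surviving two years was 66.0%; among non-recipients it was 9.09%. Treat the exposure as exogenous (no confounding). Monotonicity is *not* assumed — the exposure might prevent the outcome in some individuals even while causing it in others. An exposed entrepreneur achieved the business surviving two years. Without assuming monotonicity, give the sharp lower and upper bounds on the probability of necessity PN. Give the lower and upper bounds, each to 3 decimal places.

p₁ = 0.66, p₀ = 0.0909.
Under exogeneity alone the bounds on PN are max{0,(p₁−p₀)/p₁} ≤ PN ≤ min{1,(1−p₀)/p₁}.
  lower = (p₁ − p₀)/p₁ = 0.5691 / 0.66 ≈ 0.8623
  upper = min{1, (1 − p₀)/p₁} = 0.9091 / 0.66 ≈ 1.3774 → capped at 1

0.862 ≤ PN ≤ 1.000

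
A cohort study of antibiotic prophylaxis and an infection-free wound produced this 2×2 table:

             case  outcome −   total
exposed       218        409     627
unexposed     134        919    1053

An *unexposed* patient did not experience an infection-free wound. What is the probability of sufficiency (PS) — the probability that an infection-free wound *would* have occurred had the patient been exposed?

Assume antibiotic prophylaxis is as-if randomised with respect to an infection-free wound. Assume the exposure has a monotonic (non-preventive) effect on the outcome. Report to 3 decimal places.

PS ≈ 0.253

p₁ = P(outcome | exposed) = 218/627 = 0.34769
p₀ = P(outcome | unexposed) = 134/1053 = 0.12726
Under exogeneity and monotonicity, PS = (p₁ − p₀) / (1 − p₀).
PS = (0.34769 − 0.12726) / (1 − 0.12726) = 0.22043 / 0.87274 ≈ 0.2526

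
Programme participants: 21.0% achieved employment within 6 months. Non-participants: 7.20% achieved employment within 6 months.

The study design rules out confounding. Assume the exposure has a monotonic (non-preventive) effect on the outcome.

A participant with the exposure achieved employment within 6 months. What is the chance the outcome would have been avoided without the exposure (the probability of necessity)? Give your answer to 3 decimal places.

PN ≈ 0.657

p₁ = 0.21, p₀ = 0.072.
Under exogeneity and monotonicity, PN = (p₁ − p₀) / p₁.
PN = (0.21 − 0.072) / 0.21 = 0.138 / 0.21 ≈ 0.6571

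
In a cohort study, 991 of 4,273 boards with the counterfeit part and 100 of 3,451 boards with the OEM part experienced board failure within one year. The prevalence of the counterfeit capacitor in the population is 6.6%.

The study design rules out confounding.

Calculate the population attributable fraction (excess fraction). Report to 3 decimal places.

p₁ = P(outcome | exposed) = 991/4273 = 0.23192
p₀ = P(outcome | unexposed) = 100/3451 = 0.028977
Overall risk P(Y=1) = π·p₁ + (1−π)·p₀ = 0.066×0.23192 + 0.934×0.028977 = 0.042371.
Under exogeneity, PAF = [P(Y=1) − p₀] / P(Y=1).
PAF = (0.042371 − 0.028977) / 0.042371 ≈ 0.3161

PAF ≈ 0.316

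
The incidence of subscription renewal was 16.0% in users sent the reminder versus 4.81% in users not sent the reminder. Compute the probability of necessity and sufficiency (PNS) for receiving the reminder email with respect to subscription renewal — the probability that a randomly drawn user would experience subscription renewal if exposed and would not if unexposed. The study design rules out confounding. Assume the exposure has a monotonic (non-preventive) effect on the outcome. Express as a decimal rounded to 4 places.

p₁ = 0.16, p₀ = 0.0481.
Under exogeneity and monotonicity, PNS = p₁ − p₀.
PNS = 0.16 − 0.0481 = 0.1119

PNS ≈ 0.1119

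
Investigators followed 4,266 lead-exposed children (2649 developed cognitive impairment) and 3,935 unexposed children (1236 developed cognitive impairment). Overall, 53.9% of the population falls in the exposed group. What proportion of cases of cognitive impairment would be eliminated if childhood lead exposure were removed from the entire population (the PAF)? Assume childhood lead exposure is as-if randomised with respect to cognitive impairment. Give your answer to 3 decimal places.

PAF ≈ 0.345

p₁ = P(outcome | exposed) = 2649/4266 = 0.62096
p₀ = P(outcome | unexposed) = 1236/3935 = 0.3141
Overall risk P(Y=1) = π·p₁ + (1−π)·p₀ = 0.539×0.62096 + 0.461×0.3141 = 0.4795.
Under exogeneity, PAF = [P(Y=1) − p₀] / P(Y=1).
PAF = (0.4795 − 0.3141) / 0.4795 ≈ 0.3449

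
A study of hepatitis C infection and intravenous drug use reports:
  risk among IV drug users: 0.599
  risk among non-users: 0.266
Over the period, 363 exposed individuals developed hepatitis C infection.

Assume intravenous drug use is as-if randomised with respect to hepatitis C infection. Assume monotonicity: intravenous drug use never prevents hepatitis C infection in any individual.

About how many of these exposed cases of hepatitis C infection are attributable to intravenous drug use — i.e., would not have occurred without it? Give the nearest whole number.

about 202 cases

Let p₁ = 0.599, p₀ = 0.266.
PN = (p₁ − p₀)/p₁ = (0.599 − 0.266) / 0.599 ≈ 0.55593.
Attributable cases ≈ PN × (exposed cases) = 0.55593 × 363 ≈ 201.80.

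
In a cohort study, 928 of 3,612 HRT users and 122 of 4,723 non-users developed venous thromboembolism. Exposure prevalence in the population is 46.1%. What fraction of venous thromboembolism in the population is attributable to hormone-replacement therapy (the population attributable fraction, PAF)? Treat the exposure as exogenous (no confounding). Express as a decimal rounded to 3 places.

p₁ = P(outcome | exposed) = 928/3612 = 0.25692
p₀ = P(outcome | unexposed) = 122/4723 = 0.025831
Overall risk P(Y=1) = π·p₁ + (1−π)·p₀ = 0.461×0.25692 + 0.539×0.025831 = 0.13236.
Under exogeneity, PAF = [P(Y=1) − p₀] / P(Y=1).
PAF = (0.13236 − 0.025831) / 0.13236 ≈ 0.8048

PAF ≈ 0.805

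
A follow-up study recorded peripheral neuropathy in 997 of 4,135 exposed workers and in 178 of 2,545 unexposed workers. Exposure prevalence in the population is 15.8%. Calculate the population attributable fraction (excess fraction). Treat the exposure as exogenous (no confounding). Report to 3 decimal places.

PAF ≈ 0.279

p₁ = P(outcome | exposed) = 997/4135 = 0.24111
p₀ = P(outcome | unexposed) = 178/2545 = 0.069941
Overall risk P(Y=1) = π·p₁ + (1−π)·p₀ = 0.158×0.24111 + 0.842×0.069941 = 0.096986.
Under exogeneity, PAF = [P(Y=1) − p₀] / P(Y=1).
PAF = (0.096986 − 0.069941) / 0.096986 ≈ 0.2789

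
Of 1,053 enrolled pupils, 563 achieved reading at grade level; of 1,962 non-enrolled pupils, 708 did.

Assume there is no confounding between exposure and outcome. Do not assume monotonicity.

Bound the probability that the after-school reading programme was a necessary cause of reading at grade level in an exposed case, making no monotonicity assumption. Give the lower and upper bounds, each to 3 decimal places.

p₁ = P(outcome | exposed) = 563/1053 = 0.53466
p₀ = P(outcome | unexposed) = 708/1962 = 0.36086
Under exogeneity alone the bounds on PN are max{0,(p₁−p₀)/p₁} ≤ PN ≤ min{1,(1−p₀)/p₁}.
  lower = (p₁ − p₀)/p₁ = 0.17381 / 0.53466 ≈ 0.3251
  upper = min{1, (1 − p₀)/p₁} = 0.63914 / 0.53466 ≈ 1.1954 → capped at 1

0.325 ≤ PN ≤ 1.000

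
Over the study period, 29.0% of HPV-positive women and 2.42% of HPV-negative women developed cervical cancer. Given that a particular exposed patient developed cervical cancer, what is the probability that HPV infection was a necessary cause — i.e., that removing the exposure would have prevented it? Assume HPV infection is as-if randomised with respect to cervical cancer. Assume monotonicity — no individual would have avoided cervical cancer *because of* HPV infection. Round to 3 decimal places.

PN ≈ 0.917

p₁ = 0.29, p₀ = 0.0242.
Under exogeneity and monotonicity, PN = (p₁ − p₀) / p₁.
PN = (0.29 − 0.0242) / 0.29 = 0.2658 / 0.29 ≈ 0.9166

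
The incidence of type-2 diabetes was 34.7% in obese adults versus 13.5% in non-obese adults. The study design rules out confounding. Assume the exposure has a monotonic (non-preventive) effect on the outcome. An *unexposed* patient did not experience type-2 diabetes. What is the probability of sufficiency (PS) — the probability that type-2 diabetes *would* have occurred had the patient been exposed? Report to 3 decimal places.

p₁ = 0.347, p₀ = 0.135.
Under exogeneity and monotonicity, PS = (p₁ − p₀) / (1 − p₀).
PS = (0.347 − 0.135) / (1 − 0.135) = 0.212 / 0.865 ≈ 0.2451

PS ≈ 0.245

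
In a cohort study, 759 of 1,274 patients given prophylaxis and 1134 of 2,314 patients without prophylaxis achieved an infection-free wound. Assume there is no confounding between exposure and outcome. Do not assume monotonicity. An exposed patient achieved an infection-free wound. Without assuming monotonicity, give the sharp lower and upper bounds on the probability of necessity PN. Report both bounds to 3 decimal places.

0.177 ≤ PN ≤ 0.856

p₁ = P(outcome | exposed) = 759/1274 = 0.59576
p₀ = P(outcome | unexposed) = 1134/2314 = 0.49006
Under exogeneity alone the bounds on PN are max{0,(p₁−p₀)/p₁} ≤ PN ≤ min{1,(1−p₀)/p₁}.
  lower = (p₁ − p₀)/p₁ = 0.1057 / 0.59576 ≈ 0.1774
  upper = min{1, (1 − p₀)/p₁} = 0.50994 / 0.59576 ≈ 0.8559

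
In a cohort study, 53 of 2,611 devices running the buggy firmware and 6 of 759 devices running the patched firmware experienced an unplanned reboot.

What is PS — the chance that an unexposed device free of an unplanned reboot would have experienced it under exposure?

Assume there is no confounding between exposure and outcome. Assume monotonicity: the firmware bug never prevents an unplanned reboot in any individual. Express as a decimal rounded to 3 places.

p₁ = P(outcome | exposed) = 53/2611 = 0.020299
p₀ = P(outcome | unexposed) = 6/759 = 0.0079051
Under exogeneity and monotonicity, PS = (p₁ − p₀) / (1 − p₀).
PS = (0.020299 − 0.0079051) / (1 − 0.0079051) = 0.012394 / 0.99209 ≈ 0.0125

PS ≈ 0.012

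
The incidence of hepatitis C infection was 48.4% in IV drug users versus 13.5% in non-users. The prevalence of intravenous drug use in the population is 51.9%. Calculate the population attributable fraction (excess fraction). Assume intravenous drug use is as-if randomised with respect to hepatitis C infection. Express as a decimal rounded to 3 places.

p₁ = 0.484, p₀ = 0.135.
Overall risk P(Y=1) = π·p₁ + (1−π)·p₀ = 0.519×0.484 + 0.481×0.135 = 0.31613.
Under exogeneity, PAF = [P(Y=1) − p₀] / P(Y=1).
PAF = (0.31613 − 0.135) / 0.31613 ≈ 0.5730

PAF ≈ 0.573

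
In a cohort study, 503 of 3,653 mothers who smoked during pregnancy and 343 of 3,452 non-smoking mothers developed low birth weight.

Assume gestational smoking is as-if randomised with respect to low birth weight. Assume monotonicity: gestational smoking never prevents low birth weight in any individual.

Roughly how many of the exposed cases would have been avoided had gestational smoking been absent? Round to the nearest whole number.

p₁ = P(outcome | exposed) = 503/3653 = 0.1377
p₀ = P(outcome | unexposed) = 343/3452 = 0.099363
PN = (p₁ − p₀)/p₁ = (0.1377 − 0.099363) / 0.1377 ≈ 0.27839.
Attributable cases ≈ PN × (exposed cases) = 0.27839 × 503 ≈ 140.03.

about 140 cases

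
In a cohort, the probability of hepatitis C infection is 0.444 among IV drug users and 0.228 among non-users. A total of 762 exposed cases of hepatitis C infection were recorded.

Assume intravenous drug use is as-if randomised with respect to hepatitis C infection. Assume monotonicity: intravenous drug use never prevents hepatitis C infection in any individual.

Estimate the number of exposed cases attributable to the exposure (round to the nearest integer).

about 371 cases

Let p₁ = 0.444, p₀ = 0.228.
PN = (p₁ − p₀)/p₁ = (0.444 − 0.228) / 0.444 ≈ 0.48649.
Attributable cases ≈ PN × (exposed cases) = 0.48649 × 762 ≈ 370.70.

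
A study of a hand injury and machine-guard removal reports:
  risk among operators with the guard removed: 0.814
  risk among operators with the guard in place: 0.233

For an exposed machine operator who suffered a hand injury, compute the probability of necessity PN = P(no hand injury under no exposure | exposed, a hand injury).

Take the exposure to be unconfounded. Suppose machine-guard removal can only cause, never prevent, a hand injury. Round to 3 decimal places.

Let p₁ = 0.814, p₀ = 0.233.
Under exogeneity and monotonicity, PN = (p₁ − p₀) / p₁.
PN = (0.814 − 0.233) / 0.814 = 0.581 / 0.814 ≈ 0.7138

PN ≈ 0.714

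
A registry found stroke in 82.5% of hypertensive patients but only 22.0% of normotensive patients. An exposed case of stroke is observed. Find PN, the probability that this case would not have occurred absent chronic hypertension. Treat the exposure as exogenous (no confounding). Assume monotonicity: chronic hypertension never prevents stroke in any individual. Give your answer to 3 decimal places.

PN ≈ 0.733

p₁ = 0.825, p₀ = 0.22.
Under exogeneity and monotonicity, PN = (p₁ − p₀) / p₁.
PN = (0.825 − 0.22) / 0.825 = 0.605 / 0.825 ≈ 0.7333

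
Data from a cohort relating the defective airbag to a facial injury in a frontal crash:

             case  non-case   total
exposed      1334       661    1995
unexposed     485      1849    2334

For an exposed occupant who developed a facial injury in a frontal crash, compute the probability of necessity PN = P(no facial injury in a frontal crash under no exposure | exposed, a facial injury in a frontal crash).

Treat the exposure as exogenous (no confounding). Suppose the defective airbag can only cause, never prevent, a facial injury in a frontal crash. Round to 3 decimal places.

p₁ = P(outcome | exposed) = 1334/1995 = 0.66867
p₀ = P(outcome | unexposed) = 485/2334 = 0.2078
Under exogeneity and monotonicity, PN = (p₁ − p₀) / p₁.
PN = (0.66867 − 0.2078) / 0.66867 = 0.46087 / 0.66867 ≈ 0.6892

PN ≈ 0.689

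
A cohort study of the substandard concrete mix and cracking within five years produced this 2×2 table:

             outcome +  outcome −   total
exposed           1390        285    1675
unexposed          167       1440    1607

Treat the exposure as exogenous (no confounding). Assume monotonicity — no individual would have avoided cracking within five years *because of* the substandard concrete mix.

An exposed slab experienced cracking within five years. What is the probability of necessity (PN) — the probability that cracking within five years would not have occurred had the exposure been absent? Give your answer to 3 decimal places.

p₁ = P(outcome | exposed) = 1390/1675 = 0.82985
p₀ = P(outcome | unexposed) = 167/1607 = 0.10392
Under exogeneity and monotonicity, PN = (p₁ − p₀) / p₁.
PN = (0.82985 − 0.10392) / 0.82985 = 0.72593 / 0.82985 ≈ 0.8748

PN ≈ 0.875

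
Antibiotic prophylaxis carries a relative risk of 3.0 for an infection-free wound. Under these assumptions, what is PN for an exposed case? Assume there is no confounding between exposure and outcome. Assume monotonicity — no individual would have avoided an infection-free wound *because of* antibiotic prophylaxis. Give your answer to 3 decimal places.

PN ≈ 0.667

Under exogeneity and monotonicity, PN = (RR − 1) / RR = 1 − 1/RR.
PN = (3.0 − 1) / 3.0 = 2 / 3.0 ≈ 0.6667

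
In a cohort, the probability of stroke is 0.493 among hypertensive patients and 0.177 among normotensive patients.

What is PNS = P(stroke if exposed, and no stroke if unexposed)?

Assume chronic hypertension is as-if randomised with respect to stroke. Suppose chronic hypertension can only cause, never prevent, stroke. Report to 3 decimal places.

PNS ≈ 0.316

Let p₁ = 0.493, p₀ = 0.177.
Under exogeneity and monotonicity, PNS = p₁ − p₀.
PNS = 0.493 − 0.177 = 0.316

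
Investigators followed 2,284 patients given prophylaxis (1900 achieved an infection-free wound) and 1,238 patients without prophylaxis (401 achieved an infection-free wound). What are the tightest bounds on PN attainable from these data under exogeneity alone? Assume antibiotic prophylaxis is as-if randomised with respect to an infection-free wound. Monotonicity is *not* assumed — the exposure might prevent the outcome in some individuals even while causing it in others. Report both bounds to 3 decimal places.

p₁ = P(outcome | exposed) = 1900/2284 = 0.83187
p₀ = P(outcome | unexposed) = 401/1238 = 0.32391
Under exogeneity alone the bounds on PN are max{0,(p₁−p₀)/p₁} ≤ PN ≤ min{1,(1−p₀)/p₁}.
  lower = (p₁ − p₀)/p₁ = 0.50796 / 0.83187 ≈ 0.6106
  upper = min{1, (1 − p₀)/p₁} = 0.67609 / 0.83187 ≈ 0.8127

0.611 ≤ PN ≤ 0.813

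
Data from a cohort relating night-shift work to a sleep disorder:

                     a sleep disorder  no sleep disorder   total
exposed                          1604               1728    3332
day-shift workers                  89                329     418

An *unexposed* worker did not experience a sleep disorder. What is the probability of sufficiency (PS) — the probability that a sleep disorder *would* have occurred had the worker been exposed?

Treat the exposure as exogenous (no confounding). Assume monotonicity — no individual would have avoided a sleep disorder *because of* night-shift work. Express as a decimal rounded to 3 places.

PS ≈ 0.341

p₁ = P(outcome | exposed) = 1604/3332 = 0.48139
p₀ = P(outcome | unexposed) = 89/418 = 0.21292
Under exogeneity and monotonicity, PS = (p₁ − p₀) / (1 − p₀).
PS = (0.48139 − 0.21292) / (1 − 0.21292) = 0.26847 / 0.78708 ≈ 0.3411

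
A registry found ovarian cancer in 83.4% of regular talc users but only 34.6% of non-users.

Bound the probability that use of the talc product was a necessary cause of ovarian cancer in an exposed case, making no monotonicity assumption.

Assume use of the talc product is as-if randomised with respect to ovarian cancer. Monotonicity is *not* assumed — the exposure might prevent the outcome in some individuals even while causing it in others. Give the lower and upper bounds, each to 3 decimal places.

0.585 ≤ PN ≤ 0.784

p₁ = 0.834, p₀ = 0.346.
Under exogeneity alone the bounds on PN are max{0,(p₁−p₀)/p₁} ≤ PN ≤ min{1,(1−p₀)/p₁}.
  lower = (p₁ − p₀)/p₁ = 0.488 / 0.834 ≈ 0.5851
  upper = min{1, (1 − p₀)/p₁} = 0.654 / 0.834 ≈ 0.7842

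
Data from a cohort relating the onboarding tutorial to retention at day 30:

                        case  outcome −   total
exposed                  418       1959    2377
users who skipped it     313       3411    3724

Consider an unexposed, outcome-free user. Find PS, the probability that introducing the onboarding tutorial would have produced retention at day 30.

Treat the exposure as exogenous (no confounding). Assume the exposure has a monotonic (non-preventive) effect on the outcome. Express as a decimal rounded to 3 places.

PS ≈ 0.100

p₁ = P(outcome | exposed) = 418/2377 = 0.17585
p₀ = P(outcome | unexposed) = 313/3724 = 0.084049
Under exogeneity and monotonicity, PS = (p₁ − p₀)/(1 − p₀).
PS = (0.17585 − 0.084049) / 0.91595 ≈ 0.1002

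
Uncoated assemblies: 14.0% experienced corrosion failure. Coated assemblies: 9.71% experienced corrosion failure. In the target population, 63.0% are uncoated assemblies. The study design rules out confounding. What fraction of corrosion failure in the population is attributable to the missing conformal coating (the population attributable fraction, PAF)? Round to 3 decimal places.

PAF ≈ 0.218

p₁ = 0.14, p₀ = 0.0971.
Overall risk P(Y=1) = π·p₁ + (1−π)·p₀ = 0.63×0.14 + 0.37×0.0971 = 0.12413.
Under exogeneity, PAF = [P(Y=1) − p₀] / P(Y=1).
PAF = (0.12413 − 0.0971) / 0.12413 ≈ 0.2177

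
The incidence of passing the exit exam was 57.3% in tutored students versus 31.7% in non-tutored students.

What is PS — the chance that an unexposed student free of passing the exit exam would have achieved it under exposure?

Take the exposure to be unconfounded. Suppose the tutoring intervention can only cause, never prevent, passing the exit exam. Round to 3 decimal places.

PS ≈ 0.375

p₁ = 0.573, p₀ = 0.317.
Under exogeneity and monotonicity, PS = (p₁ − p₀) / (1 − p₀).
PS = (0.573 − 0.317) / (1 − 0.317) = 0.256 / 0.683 ≈ 0.3748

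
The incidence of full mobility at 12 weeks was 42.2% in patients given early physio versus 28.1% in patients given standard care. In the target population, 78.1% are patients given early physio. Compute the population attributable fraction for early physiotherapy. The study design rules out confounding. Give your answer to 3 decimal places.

p₁ = 0.422, p₀ = 0.281.
Overall risk P(Y=1) = π·p₁ + (1−π)·p₀ = 0.781×0.422 + 0.219×0.281 = 0.39112.
Under exogeneity, PAF = [P(Y=1) − p₀] / P(Y=1).
PAF = (0.39112 − 0.281) / 0.39112 ≈ 0.2816

PAF ≈ 0.282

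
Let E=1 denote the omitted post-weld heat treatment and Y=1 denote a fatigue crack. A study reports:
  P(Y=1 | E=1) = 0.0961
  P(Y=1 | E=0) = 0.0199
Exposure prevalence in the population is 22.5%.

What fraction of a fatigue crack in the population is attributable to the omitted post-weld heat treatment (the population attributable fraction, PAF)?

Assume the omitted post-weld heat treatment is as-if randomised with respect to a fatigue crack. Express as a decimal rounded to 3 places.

PAF ≈ 0.463

Let p₁ = 0.0961, p₀ = 0.0199.
Overall risk P(Y=1) = π·p₁ + (1−π)·p₀ = 0.225×0.0961 + 0.775×0.0199 = 0.037045.
Under exogeneity, PAF = [P(Y=1) − p₀] / P(Y=1).
PAF = (0.037045 − 0.0199) / 0.037045 ≈ 0.4628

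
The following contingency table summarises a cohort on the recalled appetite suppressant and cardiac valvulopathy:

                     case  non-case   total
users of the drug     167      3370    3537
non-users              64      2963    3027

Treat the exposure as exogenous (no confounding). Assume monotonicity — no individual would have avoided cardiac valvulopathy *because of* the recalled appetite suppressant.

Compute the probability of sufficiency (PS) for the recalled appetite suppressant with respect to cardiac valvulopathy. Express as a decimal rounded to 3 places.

PS ≈ 0.027

p₁ = P(outcome | exposed) = 167/3537 = 0.047215
p₀ = P(outcome | unexposed) = 64/3027 = 0.021143
Under exogeneity and monotonicity, PS = (p₁ − p₀)/(1 − p₀).
PS = (0.047215 − 0.021143) / 0.97886 ≈ 0.0266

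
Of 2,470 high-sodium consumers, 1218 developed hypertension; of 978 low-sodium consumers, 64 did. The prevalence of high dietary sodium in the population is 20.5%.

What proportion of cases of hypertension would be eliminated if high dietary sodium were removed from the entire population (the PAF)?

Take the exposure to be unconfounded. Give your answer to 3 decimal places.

PAF ≈ 0.573

p₁ = P(outcome | exposed) = 1218/2470 = 0.49312
p₀ = P(outcome | unexposed) = 64/978 = 0.06544
Overall risk P(Y=1) = π·p₁ + (1−π)·p₀ = 0.205×0.49312 + 0.795×0.06544 = 0.15311.
Under exogeneity, PAF = [P(Y=1) − p₀] / P(Y=1).
PAF = (0.15311 − 0.06544) / 0.15311 ≈ 0.5726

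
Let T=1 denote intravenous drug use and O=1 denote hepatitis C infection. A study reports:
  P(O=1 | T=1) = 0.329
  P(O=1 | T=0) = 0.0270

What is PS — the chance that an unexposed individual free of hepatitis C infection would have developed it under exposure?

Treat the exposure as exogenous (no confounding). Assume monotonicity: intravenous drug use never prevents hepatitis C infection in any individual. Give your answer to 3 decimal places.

Let p₁ = 0.329, p₀ = 0.027.
Under exogeneity and monotonicity, PS = (p₁ − p₀) / (1 − p₀).
PS = (0.329 − 0.027) / (1 − 0.027) = 0.302 / 0.973 ≈ 0.3104

PS ≈ 0.310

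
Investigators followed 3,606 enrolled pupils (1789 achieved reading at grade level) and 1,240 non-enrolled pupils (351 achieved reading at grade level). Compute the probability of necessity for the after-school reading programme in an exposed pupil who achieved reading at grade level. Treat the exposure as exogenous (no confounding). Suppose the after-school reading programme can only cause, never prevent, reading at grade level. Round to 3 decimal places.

p₁ = P(outcome | exposed) = 1789/3606 = 0.49612
p₀ = P(outcome | unexposed) = 351/1240 = 0.28306
Under exogeneity and monotonicity, PN = (p₁ − p₀) / p₁.
PN = (0.49612 − 0.28306) / 0.49612 = 0.21305 / 0.49612 ≈ 0.4294

PN ≈ 0.429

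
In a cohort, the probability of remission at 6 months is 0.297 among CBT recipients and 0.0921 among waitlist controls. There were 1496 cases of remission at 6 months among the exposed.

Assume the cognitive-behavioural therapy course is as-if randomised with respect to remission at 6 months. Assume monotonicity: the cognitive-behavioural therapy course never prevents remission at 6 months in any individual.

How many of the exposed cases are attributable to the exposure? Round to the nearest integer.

about 1032 cases

Let p₁ = 0.297, p₀ = 0.0921.
PN = (p₁ − p₀)/p₁ = (0.297 − 0.0921) / 0.297 ≈ 0.68990.
Attributable cases ≈ PN × (exposed cases) = 0.68990 × 1496 ≈ 1032.09.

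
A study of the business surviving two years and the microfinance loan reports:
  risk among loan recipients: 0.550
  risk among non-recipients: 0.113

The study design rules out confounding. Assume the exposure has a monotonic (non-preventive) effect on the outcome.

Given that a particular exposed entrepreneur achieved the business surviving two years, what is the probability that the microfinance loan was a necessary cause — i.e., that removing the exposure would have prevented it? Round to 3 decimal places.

PN ≈ 0.795

Let p₁ = 0.55, p₀ = 0.113.
Under exogeneity and monotonicity, PN = (p₁ − p₀) / p₁.
PN = (0.55 − 0.113) / 0.55 = 0.437 / 0.55 ≈ 0.7945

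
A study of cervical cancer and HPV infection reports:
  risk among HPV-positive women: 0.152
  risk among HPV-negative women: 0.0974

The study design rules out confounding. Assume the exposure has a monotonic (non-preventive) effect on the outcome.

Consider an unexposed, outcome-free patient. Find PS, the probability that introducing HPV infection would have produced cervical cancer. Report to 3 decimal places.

Let p₁ = 0.152, p₀ = 0.0974.
Under exogeneity and monotonicity, PS = (p₁ − p₀) / (1 − p₀).
PS = (0.152 − 0.0974) / (1 − 0.0974) = 0.0546 / 0.9026 ≈ 0.0605

PS ≈ 0.060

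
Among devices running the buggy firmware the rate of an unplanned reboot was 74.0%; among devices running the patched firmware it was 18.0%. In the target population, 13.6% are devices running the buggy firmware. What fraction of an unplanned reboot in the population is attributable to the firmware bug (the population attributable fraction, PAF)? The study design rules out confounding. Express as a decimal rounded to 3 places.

PAF ≈ 0.297

p₁ = 0.74, p₀ = 0.18.
Overall risk P(Y=1) = π·p₁ + (1−π)·p₀ = 0.136×0.74 + 0.864×0.18 = 0.25616.
Under exogeneity, PAF = [P(Y=1) − p₀] / P(Y=1).
PAF = (0.25616 − 0.18) / 0.25616 ≈ 0.2973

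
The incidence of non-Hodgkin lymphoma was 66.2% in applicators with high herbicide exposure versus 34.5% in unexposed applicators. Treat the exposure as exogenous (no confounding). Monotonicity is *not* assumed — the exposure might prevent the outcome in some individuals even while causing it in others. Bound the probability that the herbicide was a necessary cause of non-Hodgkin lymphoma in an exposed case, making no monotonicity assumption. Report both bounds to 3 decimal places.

p₁ = 0.662, p₀ = 0.345.
Under exogeneity alone the bounds on PN are max{0,(p₁−p₀)/p₁} ≤ PN ≤ min{1,(1−p₀)/p₁}.
  lower = (p₁ − p₀)/p₁ = 0.317 / 0.662 ≈ 0.4789
  upper = min{1, (1 − p₀)/p₁} = 0.655 / 0.662 ≈ 0.9894

0.479 ≤ PN ≤ 0.989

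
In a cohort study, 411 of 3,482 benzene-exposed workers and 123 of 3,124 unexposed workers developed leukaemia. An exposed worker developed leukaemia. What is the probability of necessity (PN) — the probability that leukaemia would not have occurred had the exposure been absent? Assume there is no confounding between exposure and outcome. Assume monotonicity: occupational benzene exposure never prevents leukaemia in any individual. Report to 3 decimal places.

PN ≈ 0.666

p₁ = P(outcome | exposed) = 411/3482 = 0.11804
p₀ = P(outcome | unexposed) = 123/3124 = 0.039373
Under exogeneity and monotonicity, PN = (p₁ − p₀) / p₁.
PN = (0.11804 − 0.039373) / 0.11804 = 0.078663 / 0.11804 ≈ 0.6664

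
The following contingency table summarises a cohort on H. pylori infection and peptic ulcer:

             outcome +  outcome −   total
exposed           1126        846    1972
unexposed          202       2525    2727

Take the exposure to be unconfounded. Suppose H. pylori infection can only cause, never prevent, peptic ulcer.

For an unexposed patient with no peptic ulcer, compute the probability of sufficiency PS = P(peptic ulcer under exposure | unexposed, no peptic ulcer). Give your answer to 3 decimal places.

p₁ = P(outcome | exposed) = 1126/1972 = 0.57099
p₀ = P(outcome | unexposed) = 202/2727 = 0.074074
Under exogeneity and monotonicity, PS = (p₁ − p₀) / (1 − p₀).
PS = (0.57099 − 0.074074) / (1 − 0.074074) = 0.49692 / 0.92593 ≈ 0.5367

PS ≈ 0.537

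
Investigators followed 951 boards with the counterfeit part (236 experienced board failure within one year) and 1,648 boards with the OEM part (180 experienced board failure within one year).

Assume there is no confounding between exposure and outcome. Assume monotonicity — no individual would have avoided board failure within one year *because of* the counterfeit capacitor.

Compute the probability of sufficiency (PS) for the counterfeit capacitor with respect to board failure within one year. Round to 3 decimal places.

p₁ = P(outcome | exposed) = 236/951 = 0.24816
p₀ = P(outcome | unexposed) = 180/1648 = 0.10922
Under exogeneity and monotonicity, PS = (p₁ − p₀) / (1 − p₀).
PS = (0.24816 − 0.10922) / (1 − 0.10922) = 0.13894 / 0.89078 ≈ 0.1560

PS ≈ 0.156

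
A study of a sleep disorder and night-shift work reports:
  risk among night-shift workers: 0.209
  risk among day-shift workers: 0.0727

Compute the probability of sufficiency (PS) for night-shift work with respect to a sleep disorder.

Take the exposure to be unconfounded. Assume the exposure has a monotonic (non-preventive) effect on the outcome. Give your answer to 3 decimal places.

PS ≈ 0.147

Let p₁ = 0.209, p₀ = 0.0727.
Under exogeneity and monotonicity, PS = (p₁ − p₀) / (1 − p₀).
PS = (0.209 − 0.0727) / (1 − 0.0727) = 0.1363 / 0.9273 ≈ 0.1470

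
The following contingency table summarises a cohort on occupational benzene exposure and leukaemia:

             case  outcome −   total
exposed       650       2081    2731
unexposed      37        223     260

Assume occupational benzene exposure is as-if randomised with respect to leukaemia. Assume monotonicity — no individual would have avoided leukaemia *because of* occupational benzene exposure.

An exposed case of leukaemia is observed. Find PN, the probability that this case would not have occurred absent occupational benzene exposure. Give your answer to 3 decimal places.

p₁ = P(outcome | exposed) = 650/2731 = 0.23801
p₀ = P(outcome | unexposed) = 37/260 = 0.14231
Under exogeneity and monotonicity, PN = (p₁ − p₀) / p₁.
PN = (0.23801 − 0.14231) / 0.23801 = 0.0957 / 0.23801 ≈ 0.4021

PN ≈ 0.402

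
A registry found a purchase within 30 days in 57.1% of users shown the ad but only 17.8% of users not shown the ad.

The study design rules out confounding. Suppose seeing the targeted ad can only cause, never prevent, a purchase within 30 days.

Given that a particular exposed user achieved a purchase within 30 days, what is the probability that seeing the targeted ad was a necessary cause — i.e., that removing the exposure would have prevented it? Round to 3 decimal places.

p₁ = 0.571, p₀ = 0.178.
Under exogeneity and monotonicity, PN = (p₁ − p₀) / p₁.
PN = (0.571 − 0.178) / 0.571 = 0.393 / 0.571 ≈ 0.6883

PN ≈ 0.688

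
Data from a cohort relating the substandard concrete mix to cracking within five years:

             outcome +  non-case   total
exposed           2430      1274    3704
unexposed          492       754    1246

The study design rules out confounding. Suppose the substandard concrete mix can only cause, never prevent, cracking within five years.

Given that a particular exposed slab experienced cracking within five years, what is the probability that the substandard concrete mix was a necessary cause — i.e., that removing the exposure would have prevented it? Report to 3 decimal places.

PN ≈ 0.398

p₁ = P(outcome | exposed) = 2430/3704 = 0.65605
p₀ = P(outcome | unexposed) = 492/1246 = 0.39486
Under exogeneity and monotonicity, PN = (p₁ − p₀) / p₁.
PN = (0.65605 − 0.39486) / 0.65605 = 0.26118 / 0.65605 ≈ 0.3981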